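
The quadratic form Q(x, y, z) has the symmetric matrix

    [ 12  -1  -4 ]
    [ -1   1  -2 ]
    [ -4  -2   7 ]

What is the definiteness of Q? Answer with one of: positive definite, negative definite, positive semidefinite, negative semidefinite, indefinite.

Congruent diagonalization of A (simultaneous row and column reduction) yields pivots 12, 11/12, -3/11.
That gives 2 positive, 1 negative pivots.
Hence Q is indefinite.

indefinite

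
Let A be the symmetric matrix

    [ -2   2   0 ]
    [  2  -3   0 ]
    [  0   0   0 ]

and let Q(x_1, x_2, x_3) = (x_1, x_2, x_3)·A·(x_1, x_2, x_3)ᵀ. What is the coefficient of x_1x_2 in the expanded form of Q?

The coefficient of x_1x_2 is A[1,2] + A[2,1] = 2·2 = 4.

4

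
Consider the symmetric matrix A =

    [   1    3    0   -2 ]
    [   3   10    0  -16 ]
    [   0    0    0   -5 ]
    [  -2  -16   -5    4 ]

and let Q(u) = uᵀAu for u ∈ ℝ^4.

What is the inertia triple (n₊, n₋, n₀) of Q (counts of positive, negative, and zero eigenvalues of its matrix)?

(3, 1, 0)

By Sylvester's law of inertia any congruent diagonalization of A has 3 positive, 1 negative and 0 zero entries.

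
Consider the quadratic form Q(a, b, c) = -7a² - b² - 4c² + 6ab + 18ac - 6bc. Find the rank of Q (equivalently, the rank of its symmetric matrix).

The associated matrix is A = [[-7, 3, 9], [3, -1, -3], [9, -3, -4]].
Row-reducing A symmetrically gives the diagonal entries -7, 2/7, 5.
So there are 2 positive, 1 negative pivots.
The rank is the number of nonzero pivots: 3.

3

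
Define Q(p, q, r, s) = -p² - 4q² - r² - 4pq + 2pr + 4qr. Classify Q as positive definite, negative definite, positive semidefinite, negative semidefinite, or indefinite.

negative semidefinite

Write A = [[-1, -2, 1, 0], [-2, -4, 2, 0], [1, 2, -1, 0], [0, 0, 0, 0]].
Row-reducing A symmetrically gives the diagonal entries -1, 0, 0, 0.
That gives 1 negative, 3 zero pivots.
Hence Q is negative semidefinite.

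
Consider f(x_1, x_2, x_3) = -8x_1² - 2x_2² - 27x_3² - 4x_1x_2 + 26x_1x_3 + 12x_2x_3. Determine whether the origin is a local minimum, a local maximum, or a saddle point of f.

The Hessian at the origin is H = [[-16, -4, 26], [-4, -4, 12], [26, 12, -54]].
Symmetric row and column elimination reduces H to a congruent diagonal form with pivots -16, -3, -5/3.
Counting signs: 3 negative.
H is negative definite, so the origin is a strict local maximum.

local maximum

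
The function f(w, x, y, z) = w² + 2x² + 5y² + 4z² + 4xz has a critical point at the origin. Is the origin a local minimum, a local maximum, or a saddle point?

local minimum

The Hessian at the origin is H = [[2, 0, 0, 0], [0, 4, 0, 4], [0, 0, 10, 0], [0, 4, 0, 8]].
Symmetric row and column elimination reduces H to a congruent diagonal form with pivots 2, 4, 10, 4.
So there are 4 positive pivots.
H is positive definite, so the origin is a strict local minimum.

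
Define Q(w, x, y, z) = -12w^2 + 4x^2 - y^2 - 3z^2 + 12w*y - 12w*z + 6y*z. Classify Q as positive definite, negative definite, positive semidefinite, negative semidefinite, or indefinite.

The symmetric matrix is A = [[-12, 0, 6, -6], [0, 4, 0, 0], [6, 0, -1, 3], [-6, 0, 3, -3]].
Applying the same elementary operations to the rows and columns of A produces a congruent diagonal matrix with entries -12, 4, 2, 0.
That gives 2 positive, 1 negative, 1 zero pivots.
Hence Q is indefinite.

indefinite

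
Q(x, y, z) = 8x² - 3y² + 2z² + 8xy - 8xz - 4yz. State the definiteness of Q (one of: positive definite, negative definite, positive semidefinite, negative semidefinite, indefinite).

indefinite

The associated matrix is A = [[8, 4, -4], [4, -3, -2], [-4, -2, 2]].
Symmetric row and column elimination reduces A to a congruent diagonal form with pivots 8, -5, 0.
So there are 1 positive, 1 negative, 1 zero pivots.
Hence Q is indefinite.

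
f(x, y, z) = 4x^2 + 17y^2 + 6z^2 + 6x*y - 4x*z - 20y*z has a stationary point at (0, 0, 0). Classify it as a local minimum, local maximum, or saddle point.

The Hessian at the origin is H = [[8, 6, -4], [6, 34, -20], [-4, -20, 12]].
Symmetric row and column elimination reduces H to a congruent diagonal form with pivots 8, 59/2, 12/59.
That gives 3 positive pivots.
H is positive definite, so the origin is a strict local minimum.

local minimum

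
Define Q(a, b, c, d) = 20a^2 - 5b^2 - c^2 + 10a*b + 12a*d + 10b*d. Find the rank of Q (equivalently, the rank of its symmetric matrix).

4

The symmetric matrix is A = [[20, 5, 0, 6], [5, -5, 0, 5], [0, 0, -1, 0], [6, 5, 0, 0]].
Applying the same elementary operations to the rows and columns of A produces a congruent diagonal matrix with entries 20, -25/4, -1, 4/25.
That gives 2 positive, 2 negative pivots.
The rank is the number of nonzero pivots: 4.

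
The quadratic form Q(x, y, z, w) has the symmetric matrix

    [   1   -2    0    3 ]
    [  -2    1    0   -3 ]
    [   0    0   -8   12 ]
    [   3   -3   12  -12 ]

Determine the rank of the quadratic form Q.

Row-reducing A symmetrically gives the diagonal entries 1, -3, -8, 0.
So there are 1 positive, 2 negative, 1 zero pivots.
The rank is the number of nonzero pivots: 3.

3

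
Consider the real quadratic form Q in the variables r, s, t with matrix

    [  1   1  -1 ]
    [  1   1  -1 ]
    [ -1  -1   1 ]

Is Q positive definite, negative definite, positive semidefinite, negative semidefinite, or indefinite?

Row-reducing A symmetrically gives the diagonal entries 1, 0, 0.
So there are 1 positive, 2 zero pivots.
Hence Q is positive semidefinite.

positive semidefinite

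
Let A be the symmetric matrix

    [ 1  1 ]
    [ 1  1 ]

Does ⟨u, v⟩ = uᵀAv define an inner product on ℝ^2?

Congruent diagonalization of A (simultaneous row and column reduction) yields pivots 1, 0.
Counting signs: 1 positive, 1 zero.
Hence Q is positive semidefinite.
⟨·,·⟩ is an inner product exactly when A is positive definite.

no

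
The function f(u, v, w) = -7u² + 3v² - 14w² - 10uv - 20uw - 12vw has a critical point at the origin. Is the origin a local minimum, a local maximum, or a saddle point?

The Hessian at the origin is H = [[-14, -10, -20], [-10, 6, -12], [-20, -12, -28]].
Congruent diagonalization of H (simultaneous row and column reduction) yields pivots -14, 92/7, 4/23.
That gives 2 positive, 1 negative pivots.
H is indefinite, so the origin is a saddle point.

saddle point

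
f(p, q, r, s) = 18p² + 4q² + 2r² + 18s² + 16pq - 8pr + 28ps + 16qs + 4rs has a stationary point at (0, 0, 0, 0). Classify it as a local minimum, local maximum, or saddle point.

The Hessian at the origin is H = [[36, 16, -8, 28], [16, 8, 0, 16], [-8, 0, 4, 4], [28, 16, 4, 36]].
Row-reducing H symmetrically gives the diagonal entries 36, 8/9, -12, 4/3.
So there are 3 positive, 1 negative pivots.
H is indefinite, so the origin is a saddle point.

saddle point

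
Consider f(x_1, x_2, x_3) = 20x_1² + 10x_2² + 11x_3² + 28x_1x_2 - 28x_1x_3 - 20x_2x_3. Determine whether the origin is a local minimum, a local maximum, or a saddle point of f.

local minimum

The Hessian at the origin is H = [[40, 28, -28], [28, 20, -20], [-28, -20, 22]].
An LDLᵀ factorisation of H has diagonal entries 40, 2/5, 2.
Counting signs: 3 positive.
H is positive definite, so the origin is a strict local minimum.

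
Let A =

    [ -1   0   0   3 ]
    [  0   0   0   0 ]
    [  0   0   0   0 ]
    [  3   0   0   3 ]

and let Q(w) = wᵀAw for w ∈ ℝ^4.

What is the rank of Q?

Congruent diagonalization of A (simultaneous row and column reduction) yields pivots -1, 0, 0, 12.
Counting signs: 1 positive, 1 negative, 2 zero.
The rank is the number of nonzero pivots: 2.

2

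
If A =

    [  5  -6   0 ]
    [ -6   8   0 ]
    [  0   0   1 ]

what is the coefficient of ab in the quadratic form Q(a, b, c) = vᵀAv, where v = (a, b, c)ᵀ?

-12

The coefficient of ab is A[1,2] + A[2,1] = 2·(-6) = -12.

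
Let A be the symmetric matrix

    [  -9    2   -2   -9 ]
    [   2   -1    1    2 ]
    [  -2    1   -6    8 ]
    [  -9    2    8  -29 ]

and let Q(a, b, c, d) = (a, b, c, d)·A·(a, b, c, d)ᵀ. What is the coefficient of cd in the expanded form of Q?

The coefficient of cd is A[3,4] + A[4,3] = 2·8 = 16.

16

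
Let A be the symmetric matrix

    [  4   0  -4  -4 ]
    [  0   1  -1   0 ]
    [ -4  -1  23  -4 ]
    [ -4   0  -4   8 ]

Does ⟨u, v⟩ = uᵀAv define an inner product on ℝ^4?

Congruent diagonalization of A (simultaneous row and column reduction) yields pivots 4, 1, 18, 4/9.
So there are 4 positive pivots.
Hence Q is positive definite.
⟨·,·⟩ is an inner product exactly when A is positive definite.

yes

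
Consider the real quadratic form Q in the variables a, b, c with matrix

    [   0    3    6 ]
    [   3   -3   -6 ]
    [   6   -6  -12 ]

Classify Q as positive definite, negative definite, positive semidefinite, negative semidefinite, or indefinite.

A is congruent to a diagonal matrix with 1 positive, 1 negative and 1 zero entries, so Q is indefinite.

indefinite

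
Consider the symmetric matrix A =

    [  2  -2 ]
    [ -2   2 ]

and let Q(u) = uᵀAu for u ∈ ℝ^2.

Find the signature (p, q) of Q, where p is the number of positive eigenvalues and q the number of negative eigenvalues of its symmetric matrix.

(1, 0)

Applying the same elementary operations to the rows and columns of A produces a congruent diagonal matrix with entries 2, 0.
Counting signs: 1 positive, 1 zero.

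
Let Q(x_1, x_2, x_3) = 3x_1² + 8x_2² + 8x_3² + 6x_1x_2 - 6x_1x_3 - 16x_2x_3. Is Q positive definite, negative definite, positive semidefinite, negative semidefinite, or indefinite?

Write A = [[3, 3, -3], [3, 8, -8], [-3, -8, 8]].
Symmetric row and column elimination reduces A to a congruent diagonal form with pivots 3, 5, 0.
That gives 2 positive, 1 zero pivots.
Hence Q is positive semidefinite.

positive semidefinite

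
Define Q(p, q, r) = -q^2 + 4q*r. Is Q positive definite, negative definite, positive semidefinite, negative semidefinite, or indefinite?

The associated matrix is A = [[0, 0, 0], [0, -1, 2], [0, 2, 0]].
Symmetric row and column elimination reduces A to a congruent diagonal form with pivots 0, -1, 4.
That gives 1 positive, 1 negative, 1 zero pivots.
Hence Q is indefinite.

indefinite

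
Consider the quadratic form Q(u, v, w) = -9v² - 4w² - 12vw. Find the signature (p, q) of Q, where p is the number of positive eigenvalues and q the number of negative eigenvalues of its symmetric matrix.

The associated matrix is A = [[0, 0, 0], [0, -9, -6], [0, -6, -4]].
Congruent diagonalization of A (simultaneous row and column reduction) yields pivots 0, -9, 0.
That gives 1 negative, 2 zero pivots.

(0, 1)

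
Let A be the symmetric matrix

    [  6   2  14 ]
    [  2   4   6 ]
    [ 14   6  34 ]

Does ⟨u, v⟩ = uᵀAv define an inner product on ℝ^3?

yes

Row-reducing A symmetrically gives the diagonal entries 6, 10/3, 4/5.
So there are 3 positive pivots.
Hence Q is positive definite.
⟨·,·⟩ is an inner product exactly when A is positive definite.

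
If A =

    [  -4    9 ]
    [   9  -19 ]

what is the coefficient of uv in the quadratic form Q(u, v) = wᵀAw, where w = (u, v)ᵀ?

18

The coefficient of uv is A[1,2] + A[2,1] = 2·9 = 18.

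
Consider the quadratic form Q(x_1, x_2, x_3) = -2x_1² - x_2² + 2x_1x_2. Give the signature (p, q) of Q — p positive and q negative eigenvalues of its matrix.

(0, 2)

Write A = [[-2, 1, 0], [1, -1, 0], [0, 0, 0]].
Symmetric row and column elimination reduces A to a congruent diagonal form with pivots -2, -1/2, 0.
That gives 2 negative, 1 zero pivots.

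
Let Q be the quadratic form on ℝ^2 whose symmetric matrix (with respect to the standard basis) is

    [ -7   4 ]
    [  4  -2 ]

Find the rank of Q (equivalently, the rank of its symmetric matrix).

Congruent diagonalization of A (simultaneous row and column reduction) yields pivots -7, 2/7.
So there are 1 positive, 1 negative pivots.
The rank is the number of nonzero pivots: 2.

2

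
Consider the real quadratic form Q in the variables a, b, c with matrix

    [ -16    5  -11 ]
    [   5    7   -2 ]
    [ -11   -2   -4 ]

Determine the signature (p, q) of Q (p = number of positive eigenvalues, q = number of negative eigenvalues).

(2, 1)

An LDLᵀ factorisation of A has diagonal entries -16, 137/16, 15/137.
So there are 2 positive, 1 negative pivots.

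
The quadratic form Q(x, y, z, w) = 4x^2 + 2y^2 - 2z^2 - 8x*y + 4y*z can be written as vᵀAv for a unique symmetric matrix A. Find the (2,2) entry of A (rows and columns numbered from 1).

2

The coefficient of y^2 in Q is 2, and that is exactly A[2,2].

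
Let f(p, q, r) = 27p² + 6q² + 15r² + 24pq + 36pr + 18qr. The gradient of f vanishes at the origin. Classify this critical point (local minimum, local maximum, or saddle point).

local minimum

The Hessian at the origin is H = [[54, 24, 36], [24, 12, 18], [36, 18, 30]].
An LDLᵀ factorisation of H has diagonal entries 54, 4/3, 3.
Counting signs: 3 positive.
H is positive definite, so the origin is a strict local minimum.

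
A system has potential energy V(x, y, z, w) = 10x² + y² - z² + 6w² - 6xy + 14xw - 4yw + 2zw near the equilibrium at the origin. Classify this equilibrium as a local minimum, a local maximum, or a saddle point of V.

The Hessian at the origin is H = [[20, -6, 0, 14], [-6, 2, 0, -4], [0, 0, -2, 2], [14, -4, 2, 12]].
Congruent diagonalization of H (simultaneous row and column reduction) yields pivots 20, 1/5, -2, 4.
Counting signs: 3 positive, 1 negative.
H is indefinite, so the origin is a saddle point.

saddle point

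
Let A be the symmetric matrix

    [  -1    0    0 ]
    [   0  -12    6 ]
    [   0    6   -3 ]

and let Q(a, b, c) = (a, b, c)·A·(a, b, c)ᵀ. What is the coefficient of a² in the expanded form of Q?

The coefficient of a² is the diagonal entry A[1,1] = -1.

-1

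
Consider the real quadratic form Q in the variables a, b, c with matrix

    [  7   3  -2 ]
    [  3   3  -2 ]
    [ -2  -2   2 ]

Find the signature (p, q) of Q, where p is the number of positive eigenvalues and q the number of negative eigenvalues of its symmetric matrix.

(3, 0)

Symmetric row and column elimination reduces A to a congruent diagonal form with pivots 7, 12/7, 2/3.
So there are 3 positive pivots.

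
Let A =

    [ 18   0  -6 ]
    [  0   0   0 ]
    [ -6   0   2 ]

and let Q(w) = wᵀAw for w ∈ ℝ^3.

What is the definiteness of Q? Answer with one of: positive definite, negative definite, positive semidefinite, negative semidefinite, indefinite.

Applying the same elementary operations to the rows and columns of A produces a congruent diagonal matrix with entries 18, 0, 0.
That gives 1 positive, 2 zero pivots.
Hence Q is positive semidefinite.

positive semidefinite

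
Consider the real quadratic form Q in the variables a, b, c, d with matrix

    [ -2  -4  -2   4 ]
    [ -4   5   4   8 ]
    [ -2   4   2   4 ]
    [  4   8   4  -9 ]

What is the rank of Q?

4

Symmetric row and column elimination reduces A to a congruent diagonal form with pivots -2, 13, -12/13, -1.
Counting signs: 1 positive, 3 negative.
The rank is the number of nonzero pivots: 4.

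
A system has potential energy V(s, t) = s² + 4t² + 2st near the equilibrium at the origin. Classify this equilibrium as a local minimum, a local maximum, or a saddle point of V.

local minimum

The Hessian at the origin is H = [[2, 2], [2, 8]].
det H = 2·8 − (2)² = 12 > 0 and H[1,1] = 2 > 0, so H is positive definite.
Therefore the origin is a local minimum.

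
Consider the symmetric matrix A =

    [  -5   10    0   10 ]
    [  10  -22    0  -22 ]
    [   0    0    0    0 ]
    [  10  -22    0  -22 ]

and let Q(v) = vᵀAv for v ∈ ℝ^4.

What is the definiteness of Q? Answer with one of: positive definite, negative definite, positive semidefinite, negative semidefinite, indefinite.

negative semidefinite

Congruent diagonalization of A (simultaneous row and column reduction) yields pivots -5, -2, 0, 0.
That gives 2 negative, 2 zero pivots.
Hence Q is negative semidefinite.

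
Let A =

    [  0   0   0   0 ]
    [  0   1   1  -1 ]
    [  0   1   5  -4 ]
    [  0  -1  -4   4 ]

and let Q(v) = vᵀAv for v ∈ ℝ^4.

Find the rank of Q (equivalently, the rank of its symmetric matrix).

Row-reducing A symmetrically gives the diagonal entries 0, 1, 4, 3/4.
Counting signs: 3 positive, 1 zero.
The rank is the number of nonzero pivots: 3.

3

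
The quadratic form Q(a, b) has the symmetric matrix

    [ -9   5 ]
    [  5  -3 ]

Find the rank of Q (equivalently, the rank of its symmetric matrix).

2

Applying the same elementary operations to the rows and columns of A produces a congruent diagonal matrix with entries -9, -2/9.
That gives 2 negative pivots.
The rank is the number of nonzero pivots: 2.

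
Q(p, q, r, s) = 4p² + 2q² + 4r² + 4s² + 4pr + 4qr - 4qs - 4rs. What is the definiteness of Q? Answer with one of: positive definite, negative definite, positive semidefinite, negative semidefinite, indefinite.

The symmetric matrix is A = [[4, 0, 2, 0], [0, 2, 2, -2], [2, 2, 4, -2], [0, -2, -2, 4]].
Congruent diagonalization of A (simultaneous row and column reduction) yields pivots 4, 2, 1, 2.
Counting signs: 4 positive.
Hence Q is positive definite.

positive definite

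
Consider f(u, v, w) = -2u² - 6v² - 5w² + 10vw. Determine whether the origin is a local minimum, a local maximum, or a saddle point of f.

The Hessian at the origin is H = [[-4, 0, 0], [0, -12, 10], [0, 10, -10]].
Symmetric row and column elimination reduces H to a congruent diagonal form with pivots -4, -12, -5/3.
Counting signs: 3 negative.
H is negative definite, so the origin is a strict local maximum.

local maximum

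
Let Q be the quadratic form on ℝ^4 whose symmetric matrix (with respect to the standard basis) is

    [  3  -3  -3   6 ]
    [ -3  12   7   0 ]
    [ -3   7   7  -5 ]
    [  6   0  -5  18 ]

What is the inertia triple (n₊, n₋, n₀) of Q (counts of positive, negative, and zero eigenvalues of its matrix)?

(4, 0, 0)

An LDLᵀ factorisation of A has diagonal entries 3, 9, 20/9, 3/4.
So there are 4 positive pivots.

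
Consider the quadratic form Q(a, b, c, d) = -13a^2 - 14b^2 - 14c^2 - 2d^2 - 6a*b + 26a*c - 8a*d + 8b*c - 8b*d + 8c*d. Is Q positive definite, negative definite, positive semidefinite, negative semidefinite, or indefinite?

The associated matrix is A = [[-13, -3, 13, -4], [-3, -14, 4, -4], [13, 4, -14, 4], [-4, -4, 4, -2]].
Applying the same elementary operations to the rows and columns of A produces a congruent diagonal matrix with entries -13, -173/13, -160/173, 0.
Counting signs: 3 negative, 1 zero.
Hence Q is negative semidefinite.

negative semidefinite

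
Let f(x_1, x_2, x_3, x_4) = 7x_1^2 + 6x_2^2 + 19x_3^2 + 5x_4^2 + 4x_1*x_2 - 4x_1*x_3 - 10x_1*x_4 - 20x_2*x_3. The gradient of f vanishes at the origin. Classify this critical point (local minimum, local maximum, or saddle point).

local minimum

The Hessian at the origin is H = [[14, 4, -4, -10], [4, 12, -20, 0], [-4, -20, 38, 0], [-10, 0, 0, 10]].
Symmetric row and column elimination reduces H to a congruent diagonal form with pivots 14, 76/7, 78/19, 40/39.
Counting signs: 4 positive.
H is positive definite, so the origin is a strict local minimum.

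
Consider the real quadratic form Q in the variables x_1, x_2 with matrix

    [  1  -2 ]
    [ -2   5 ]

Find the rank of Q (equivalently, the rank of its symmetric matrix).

Row-reducing A symmetrically gives the diagonal entries 1, 1.
Counting signs: 2 positive.
The rank is the number of nonzero pivots: 2.

2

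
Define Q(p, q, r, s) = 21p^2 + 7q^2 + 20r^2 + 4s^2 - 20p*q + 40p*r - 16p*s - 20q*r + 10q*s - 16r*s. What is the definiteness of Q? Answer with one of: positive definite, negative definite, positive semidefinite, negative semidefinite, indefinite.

positive definite

The symmetric matrix of Q is A = [[21, -10, 20, -8], [-10, 7, -10, 5], [20, -10, 20, -8], [-8, 5, -8, 4]].
Leading principal minors: Δ_1 = 21, Δ_2 = 47, Δ_3 = 40, Δ_4 = 12.
All leading principal minors are positive, so by Sylvester's criterion Q is positive definite.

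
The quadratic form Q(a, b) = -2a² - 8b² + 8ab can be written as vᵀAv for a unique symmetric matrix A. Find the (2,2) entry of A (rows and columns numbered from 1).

The coefficient of b² in Q is -8, and that is exactly A[2,2].

-8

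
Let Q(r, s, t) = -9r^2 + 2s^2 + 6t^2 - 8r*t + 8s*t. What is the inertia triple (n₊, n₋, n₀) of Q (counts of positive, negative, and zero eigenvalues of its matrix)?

The associated matrix is A = [[-9, 0, -4], [0, 2, 4], [-4, 4, 6]].
Congruent diagonalization of A (simultaneous row and column reduction) yields pivots -9, 2, -2/9.
So there are 1 positive, 2 negative pivots.

(1, 2, 0)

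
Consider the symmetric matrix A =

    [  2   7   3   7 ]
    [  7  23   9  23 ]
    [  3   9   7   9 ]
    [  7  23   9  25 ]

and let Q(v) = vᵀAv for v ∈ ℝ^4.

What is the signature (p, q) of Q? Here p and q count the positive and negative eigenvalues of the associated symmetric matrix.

(3, 1)

Symmetric row and column elimination reduces A to a congruent diagonal form with pivots 2, -3/2, 4, 2.
So there are 3 positive, 1 negative pivots.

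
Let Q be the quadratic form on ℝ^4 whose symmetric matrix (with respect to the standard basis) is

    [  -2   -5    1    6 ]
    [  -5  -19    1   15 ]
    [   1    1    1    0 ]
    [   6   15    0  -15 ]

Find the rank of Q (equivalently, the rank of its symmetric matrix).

Congruent diagonalization of A (simultaneous row and column reduction) yields pivots -2, -13/2, 24/13, -15/8.
So there are 1 positive, 3 negative pivots.
The rank is the number of nonzero pivots: 4.

4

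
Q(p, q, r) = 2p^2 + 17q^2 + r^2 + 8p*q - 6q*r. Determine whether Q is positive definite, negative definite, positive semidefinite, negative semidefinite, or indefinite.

positive semidefinite

The symmetric matrix is A = [[2, 4, 0], [4, 17, -3], [0, -3, 1]].
Symmetric row and column elimination reduces A to a congruent diagonal form with pivots 2, 9, 0.
So there are 2 positive, 1 zero pivots.
Hence Q is positive semidefinite.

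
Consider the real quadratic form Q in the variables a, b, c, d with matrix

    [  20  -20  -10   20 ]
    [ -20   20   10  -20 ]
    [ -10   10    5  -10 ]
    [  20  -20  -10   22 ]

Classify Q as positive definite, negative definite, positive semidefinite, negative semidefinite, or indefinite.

Applying the same elementary operations to the rows and columns of A produces a congruent diagonal matrix with entries 20, 0, 0, 2.
So there are 2 positive, 2 zero pivots.
Hence Q is positive semidefinite.

positive semidefinite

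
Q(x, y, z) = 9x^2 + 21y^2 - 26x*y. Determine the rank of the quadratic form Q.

The symmetric matrix is A = [[9, -13, 0], [-13, 21, 0], [0, 0, 0]].
Symmetric row and column elimination reduces A to a congruent diagonal form with pivots 9, 20/9, 0.
Counting signs: 2 positive, 1 zero.
The rank is the number of nonzero pivots: 2.

2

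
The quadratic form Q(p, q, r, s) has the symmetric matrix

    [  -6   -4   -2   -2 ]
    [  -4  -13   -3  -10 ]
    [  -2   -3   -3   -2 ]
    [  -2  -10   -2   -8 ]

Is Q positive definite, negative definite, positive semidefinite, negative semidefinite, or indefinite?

Congruent diagonalization of A (simultaneous row and column reduction) yields pivots -6, -31/3, -64/31, -1/16.
So there are 4 negative pivots.
Hence Q is negative definite.

negative definite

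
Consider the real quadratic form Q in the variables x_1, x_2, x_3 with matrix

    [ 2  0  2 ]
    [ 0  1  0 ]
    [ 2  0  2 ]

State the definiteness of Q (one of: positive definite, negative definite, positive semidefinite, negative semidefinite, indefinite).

Congruent diagonalization of A (simultaneous row and column reduction) yields pivots 2, 1, 0.
So there are 2 positive, 1 zero pivots.
Hence Q is positive semidefinite.

positive semidefinite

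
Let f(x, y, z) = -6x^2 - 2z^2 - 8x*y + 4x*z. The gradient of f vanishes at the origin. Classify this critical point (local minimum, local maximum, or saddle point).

The Hessian at the origin is H = [[-12, -8, 4], [-8, 0, 0], [4, 0, -4]].
Row-reducing H symmetrically gives the diagonal entries -12, 16/3, -4.
That gives 1 positive, 2 negative pivots.
H is indefinite, so the origin is a saddle point.

saddle point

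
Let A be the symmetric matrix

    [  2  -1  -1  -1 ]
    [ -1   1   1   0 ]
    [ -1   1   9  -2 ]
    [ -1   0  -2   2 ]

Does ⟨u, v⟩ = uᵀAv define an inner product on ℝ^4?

yes

Leading principal minors: Δ_1 = 2, Δ_2 = 1, Δ_3 = 8, Δ_4 = 4.
All leading principal minors are positive, so by Sylvester's criterion Q is positive definite.
⟨·,·⟩ is an inner product exactly when A is positive definite.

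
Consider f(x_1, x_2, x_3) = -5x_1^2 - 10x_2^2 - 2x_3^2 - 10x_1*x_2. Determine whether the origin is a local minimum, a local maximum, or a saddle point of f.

The Hessian at the origin is H = [[-10, -10, 0], [-10, -20, 0], [0, 0, -4]].
Congruent diagonalization of H (simultaneous row and column reduction) yields pivots -10, -10, -4.
That gives 3 negative pivots.
H is negative definite, so the origin is a strict local maximum.

local maximum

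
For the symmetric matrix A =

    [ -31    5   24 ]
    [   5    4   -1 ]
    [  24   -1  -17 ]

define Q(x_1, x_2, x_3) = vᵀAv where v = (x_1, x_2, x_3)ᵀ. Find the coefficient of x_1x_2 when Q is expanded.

The coefficient of x_1x_2 is A[1,2] + A[2,1] = 2·5 = 10.

10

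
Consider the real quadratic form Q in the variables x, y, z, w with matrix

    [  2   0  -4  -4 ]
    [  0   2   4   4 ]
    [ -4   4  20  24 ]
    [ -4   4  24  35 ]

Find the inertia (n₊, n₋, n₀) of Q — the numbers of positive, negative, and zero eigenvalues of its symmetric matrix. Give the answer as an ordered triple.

(4, 0, 0)

Row-reducing A symmetrically gives the diagonal entries 2, 2, 4, 3.
That gives 4 positive pivots.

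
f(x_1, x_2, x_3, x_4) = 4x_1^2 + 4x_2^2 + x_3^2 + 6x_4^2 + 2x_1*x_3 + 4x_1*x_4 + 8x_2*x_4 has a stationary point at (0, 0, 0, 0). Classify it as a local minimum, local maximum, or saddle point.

The Hessian at the origin is H = [[8, 0, 2, 4], [0, 8, 0, 8], [2, 0, 2, 0], [4, 8, 0, 12]].
Row-reducing H symmetrically gives the diagonal entries 8, 8, 3/2, 4/3.
So there are 4 positive pivots.
H is positive definite, so the origin is a strict local minimum.

local minimum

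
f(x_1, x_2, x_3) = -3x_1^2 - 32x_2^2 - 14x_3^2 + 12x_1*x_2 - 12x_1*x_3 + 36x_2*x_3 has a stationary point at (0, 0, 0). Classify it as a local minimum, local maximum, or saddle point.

local maximum

The Hessian at the origin is H = [[-6, 12, -12], [12, -64, 36], [-12, 36, -28]].
An LDLᵀ factorisation of H has diagonal entries -6, -40, -2/5.
So there are 3 negative pivots.
H is negative definite, so the origin is a strict local maximum.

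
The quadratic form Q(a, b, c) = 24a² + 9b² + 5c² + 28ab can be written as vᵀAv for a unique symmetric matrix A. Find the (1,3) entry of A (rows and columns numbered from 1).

0

The coefficient of a·c in Q is 0. For a symmetric A this equals A[1,3] + A[3,1] = 2·A[1,3].
So A[1,3] = 0/2 = 0.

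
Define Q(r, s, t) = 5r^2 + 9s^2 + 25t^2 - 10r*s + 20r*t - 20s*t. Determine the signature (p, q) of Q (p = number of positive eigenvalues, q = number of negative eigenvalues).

(3, 0)

Write A = [[5, -5, 10], [-5, 9, -10], [10, -10, 25]].
Applying the same elementary operations to the rows and columns of A produces a congruent diagonal matrix with entries 5, 4, 5.
Counting signs: 3 positive.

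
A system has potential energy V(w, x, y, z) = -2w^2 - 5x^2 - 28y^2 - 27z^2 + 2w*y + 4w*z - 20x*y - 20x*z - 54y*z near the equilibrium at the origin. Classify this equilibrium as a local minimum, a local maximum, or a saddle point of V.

The Hessian at the origin is H = [[-4, 0, 2, 4], [0, -10, -20, -20], [2, -20, -56, -54], [4, -20, -54, -54]].
Applying the same elementary operations to the rows and columns of H produces a congruent diagonal matrix with entries -4, -10, -15, -2/5.
So there are 4 negative pivots.
H is negative definite, so the origin is a strict local maximum.

local maximum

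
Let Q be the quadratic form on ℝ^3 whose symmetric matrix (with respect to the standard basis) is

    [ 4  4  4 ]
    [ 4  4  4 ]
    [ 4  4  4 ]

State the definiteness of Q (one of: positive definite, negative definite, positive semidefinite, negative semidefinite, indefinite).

Congruent diagonalization of A (simultaneous row and column reduction) yields pivots 4, 0, 0.
So there are 1 positive, 2 zero pivots.
Hence Q is positive semidefinite.

positive semidefinite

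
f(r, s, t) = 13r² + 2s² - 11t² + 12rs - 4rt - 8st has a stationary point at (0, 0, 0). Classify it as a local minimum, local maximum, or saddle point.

saddle point

The Hessian at the origin is H = [[26, 12, -4], [12, 4, -8], [-4, -8, -22]].
Symmetric row and column elimination reduces H to a congruent diagonal form with pivots 26, -20/13, 2.
That gives 2 positive, 1 negative pivots.
H is indefinite, so the origin is a saddle point.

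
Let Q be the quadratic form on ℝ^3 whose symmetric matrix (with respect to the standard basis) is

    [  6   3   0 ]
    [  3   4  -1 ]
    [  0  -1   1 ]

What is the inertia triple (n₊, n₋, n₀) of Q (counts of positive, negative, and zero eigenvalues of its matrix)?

(3, 0, 0)

Congruent diagonalization of A (simultaneous row and column reduction) yields pivots 6, 5/2, 3/5.
Counting signs: 3 positive.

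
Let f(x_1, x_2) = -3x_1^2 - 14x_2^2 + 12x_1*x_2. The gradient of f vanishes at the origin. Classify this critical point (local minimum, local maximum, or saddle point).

The Hessian at the origin is H = [[-6, 12], [12, -28]].
det H = -6·-28 − (12)² = 24 > 0 and H[1,1] = -6 < 0, so H is negative definite.
Therefore the origin is a local maximum.

local maximum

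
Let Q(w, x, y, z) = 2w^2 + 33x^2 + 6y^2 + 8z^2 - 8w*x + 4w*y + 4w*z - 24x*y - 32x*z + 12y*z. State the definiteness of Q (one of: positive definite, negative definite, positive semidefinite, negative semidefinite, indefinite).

The associated matrix is A = [[2, -4, 2, 2], [-4, 33, -12, -16], [2, -12, 6, 6], [2, -16, 6, 8]].
Applying the same elementary operations to the rows and columns of A produces a congruent diagonal matrix with entries 2, 25, 36/25, 2/9.
That gives 4 positive pivots.
Hence Q is positive definite.

positive definite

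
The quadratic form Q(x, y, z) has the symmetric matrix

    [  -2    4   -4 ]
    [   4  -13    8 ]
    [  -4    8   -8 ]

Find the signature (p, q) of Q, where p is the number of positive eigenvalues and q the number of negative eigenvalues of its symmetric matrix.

Congruent diagonalization of A (simultaneous row and column reduction) yields pivots -2, -5, 0.
So there are 2 negative, 1 zero pivots.

(0, 2)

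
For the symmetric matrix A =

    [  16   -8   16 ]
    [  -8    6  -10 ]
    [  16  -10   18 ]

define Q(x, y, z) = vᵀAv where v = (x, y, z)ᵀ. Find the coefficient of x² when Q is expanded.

The coefficient of x² is the diagonal entry A[1,1] = 16.

16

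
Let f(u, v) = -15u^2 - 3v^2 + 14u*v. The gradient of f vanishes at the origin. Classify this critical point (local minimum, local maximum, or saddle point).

saddle point

The Hessian at the origin is H = [[-30, 14], [14, -6]].
det H = -30·-6 − (14)² = -16 < 0, so H is indefinite.
Therefore the origin is a saddle point.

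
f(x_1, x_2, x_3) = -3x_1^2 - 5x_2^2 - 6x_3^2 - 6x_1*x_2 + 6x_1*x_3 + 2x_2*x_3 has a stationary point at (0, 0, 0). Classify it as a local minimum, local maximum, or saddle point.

The Hessian at the origin is H = [[-6, -6, 6], [-6, -10, 2], [6, 2, -12]].
Applying the same elementary operations to the rows and columns of H produces a congruent diagonal matrix with entries -6, -4, -2.
That gives 3 negative pivots.
H is negative definite, so the origin is a strict local maximum.

local maximum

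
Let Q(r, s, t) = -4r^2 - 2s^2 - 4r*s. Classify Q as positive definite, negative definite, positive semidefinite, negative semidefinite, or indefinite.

Write A = [[-4, -2, 0], [-2, -2, 0], [0, 0, 0]].
Row-reducing A symmetrically gives the diagonal entries -4, -1, 0.
So there are 2 negative, 1 zero pivots.
Hence Q is negative semidefinite.

negative semidefinite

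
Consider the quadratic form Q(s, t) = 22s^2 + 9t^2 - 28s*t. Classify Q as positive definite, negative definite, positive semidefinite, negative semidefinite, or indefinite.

The symmetric matrix of Q is A = [[22, -14], [-14, 9]].
Leading principal minors: Δ_1 = 22, Δ_2 = 2.
All leading principal minors are positive, so by Sylvester's criterion Q is positive definite.

positive definite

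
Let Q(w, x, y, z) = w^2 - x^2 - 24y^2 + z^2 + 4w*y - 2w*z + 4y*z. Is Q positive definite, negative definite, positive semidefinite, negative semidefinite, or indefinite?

The associated matrix is A = [[1, 0, 2, -1], [0, -1, 0, 0], [2, 0, -24, 2], [-1, 0, 2, 1]].
Congruent diagonalization of A (simultaneous row and column reduction) yields pivots 1, -1, -28, 4/7.
Counting signs: 2 positive, 2 negative.
Hence Q is indefinite.

indefinite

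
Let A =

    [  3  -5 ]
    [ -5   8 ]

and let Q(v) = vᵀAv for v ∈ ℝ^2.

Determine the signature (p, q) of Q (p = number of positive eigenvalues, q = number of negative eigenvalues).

(1, 1)

An LDLᵀ factorisation of A has diagonal entries 3, -1/3.
So there are 1 positive, 1 negative pivots.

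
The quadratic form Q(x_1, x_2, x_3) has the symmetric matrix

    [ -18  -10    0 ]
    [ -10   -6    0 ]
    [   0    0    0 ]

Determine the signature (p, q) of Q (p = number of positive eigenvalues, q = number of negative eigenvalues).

Applying the same elementary operations to the rows and columns of A produces a congruent diagonal matrix with entries -18, -4/9, 0.
Counting signs: 2 negative, 1 zero.

(0, 2)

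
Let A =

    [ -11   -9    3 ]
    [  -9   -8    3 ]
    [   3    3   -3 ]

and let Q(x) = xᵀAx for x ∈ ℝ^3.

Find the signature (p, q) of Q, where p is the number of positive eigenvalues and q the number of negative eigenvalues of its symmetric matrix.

(0, 3)

Applying the same elementary operations to the rows and columns of A produces a congruent diagonal matrix with entries -11, -7/11, -12/7.
So there are 3 negative pivots.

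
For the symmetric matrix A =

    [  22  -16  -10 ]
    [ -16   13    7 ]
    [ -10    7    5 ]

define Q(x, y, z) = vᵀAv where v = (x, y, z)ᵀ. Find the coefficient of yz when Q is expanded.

14

The coefficient of yz is A[2,3] + A[3,2] = 2·7 = 14.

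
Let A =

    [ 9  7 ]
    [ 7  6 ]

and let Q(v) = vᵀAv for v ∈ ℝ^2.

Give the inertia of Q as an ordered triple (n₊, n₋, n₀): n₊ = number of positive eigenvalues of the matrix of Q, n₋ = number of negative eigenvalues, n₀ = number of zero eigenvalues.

Symmetric row and column elimination reduces A to a congruent diagonal form with pivots 9, 5/9.
Counting signs: 2 positive.

(2, 0, 0)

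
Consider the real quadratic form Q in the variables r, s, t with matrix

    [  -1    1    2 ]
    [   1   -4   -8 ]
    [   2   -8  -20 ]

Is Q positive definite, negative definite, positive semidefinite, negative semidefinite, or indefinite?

An LDLᵀ factorisation of A has diagonal entries -1, -3, -4.
Counting signs: 3 negative.
Hence Q is negative definite.

negative definite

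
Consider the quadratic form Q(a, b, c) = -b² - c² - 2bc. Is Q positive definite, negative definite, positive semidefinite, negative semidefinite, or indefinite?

The symmetric matrix is A = [[0, 0, 0], [0, -1, -1], [0, -1, -1]].
Congruent diagonalization of A (simultaneous row and column reduction) yields pivots 0, -1, 0.
So there are 1 negative, 2 zero pivots.
Hence Q is negative semidefinite.

negative semidefinite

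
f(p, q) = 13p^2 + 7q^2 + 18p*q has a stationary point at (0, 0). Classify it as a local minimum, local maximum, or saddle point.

The Hessian at the origin is H = [[26, 18], [18, 14]].
det H = 26·14 − (18)² = 40 > 0 and H[1,1] = 26 > 0, so H is positive definite.
Therefore the origin is a local minimum.

local minimum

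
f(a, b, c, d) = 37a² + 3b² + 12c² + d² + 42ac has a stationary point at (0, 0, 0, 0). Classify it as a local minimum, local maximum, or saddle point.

The Hessian at the origin is H = [[74, 0, 42, 0], [0, 6, 0, 0], [42, 0, 24, 0], [0, 0, 0, 2]].
Applying the same elementary operations to the rows and columns of H produces a congruent diagonal matrix with entries 74, 6, 6/37, 2.
That gives 4 positive pivots.
H is positive definite, so the origin is a strict local minimum.

local minimum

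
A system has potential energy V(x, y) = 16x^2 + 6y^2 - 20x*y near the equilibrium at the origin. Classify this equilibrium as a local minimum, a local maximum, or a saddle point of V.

The Hessian at the origin is H = [[32, -20], [-20, 12]].
det H = 32·12 − (-20)² = -16 < 0, so H is indefinite.
Therefore the origin is a saddle point.

saddle point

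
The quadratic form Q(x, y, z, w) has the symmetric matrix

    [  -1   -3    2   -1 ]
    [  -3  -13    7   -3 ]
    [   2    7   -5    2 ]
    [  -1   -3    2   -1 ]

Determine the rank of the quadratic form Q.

Row-reducing A symmetrically gives the diagonal entries -1, -4, -3/4, 0.
Counting signs: 3 negative, 1 zero.
The rank is the number of nonzero pivots: 3.

3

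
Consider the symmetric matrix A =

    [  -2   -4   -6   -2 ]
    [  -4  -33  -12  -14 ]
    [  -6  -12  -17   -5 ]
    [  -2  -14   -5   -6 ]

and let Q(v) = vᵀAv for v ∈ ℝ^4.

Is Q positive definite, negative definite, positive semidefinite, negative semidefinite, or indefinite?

indefinite

Applying the same elementary operations to the rows and columns of A produces a congruent diagonal matrix with entries -2, -25, 1, -1.
So there are 1 positive, 3 negative pivots.
Hence Q is indefinite.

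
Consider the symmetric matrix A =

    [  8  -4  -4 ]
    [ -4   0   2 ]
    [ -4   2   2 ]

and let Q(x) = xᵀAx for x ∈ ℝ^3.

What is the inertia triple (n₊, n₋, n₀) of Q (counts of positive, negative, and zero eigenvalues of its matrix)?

Row-reducing A symmetrically gives the diagonal entries 8, -2, 0.
So there are 1 positive, 1 negative, 1 zero pivots.

(1, 1, 1)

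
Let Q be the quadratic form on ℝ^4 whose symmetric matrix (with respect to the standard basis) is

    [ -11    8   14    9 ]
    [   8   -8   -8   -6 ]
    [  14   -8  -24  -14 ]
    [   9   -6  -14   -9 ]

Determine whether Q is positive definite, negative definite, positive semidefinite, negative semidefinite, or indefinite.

Leading principal minors: Δ_1 = -11, Δ_2 = 24, Δ_3 = -96, Δ_4 = 48.
The signs alternate starting with Δ_1 < 0, so by Sylvester's criterion Q is negative definite.

negative definite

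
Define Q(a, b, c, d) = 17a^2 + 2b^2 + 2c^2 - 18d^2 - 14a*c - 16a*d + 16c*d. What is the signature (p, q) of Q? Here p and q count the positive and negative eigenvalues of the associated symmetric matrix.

(3, 1)

The associated matrix is A = [[17, 0, -7, -8], [0, 2, 0, 0], [-7, 0, 2, 8], [-8, 0, 8, -18]].
Congruent diagonalization of A (simultaneous row and column reduction) yields pivots 17, 2, -15/17, 10/3.
That gives 3 positive, 1 negative pivots.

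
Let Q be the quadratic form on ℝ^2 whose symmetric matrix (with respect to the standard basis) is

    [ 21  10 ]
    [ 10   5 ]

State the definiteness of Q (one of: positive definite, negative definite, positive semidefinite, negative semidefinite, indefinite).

positive definite

Applying the same elementary operations to the rows and columns of A produces a congruent diagonal matrix with entries 21, 5/21.
So there are 2 positive pivots.
Hence Q is positive definite.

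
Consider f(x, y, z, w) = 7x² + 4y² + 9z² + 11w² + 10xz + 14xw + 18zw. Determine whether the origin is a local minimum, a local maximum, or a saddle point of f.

The Hessian at the origin is H = [[14, 0, 10, 14], [0, 8, 0, 0], [10, 0, 18, 18], [14, 0, 18, 22]].
An LDLᵀ factorisation of H has diagonal entries 14, 8, 76/7, 40/19.
Counting signs: 4 positive.
H is positive definite, so the origin is a strict local minimum.

local minimum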